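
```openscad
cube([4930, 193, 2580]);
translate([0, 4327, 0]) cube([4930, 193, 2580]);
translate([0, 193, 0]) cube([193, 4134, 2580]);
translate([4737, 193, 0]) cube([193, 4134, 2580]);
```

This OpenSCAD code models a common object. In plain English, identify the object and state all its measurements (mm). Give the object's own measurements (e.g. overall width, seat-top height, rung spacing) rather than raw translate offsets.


The wall frame of a small rectangular building: four walls, each 2580 mm tall and 193 mm thick, enclosing a footprint 4930 mm (x) by 4520 mm (y) outside-to-outside, with no floor or roof. The front and back walls (the −y and +y sides) span the full width; the two side walls fit between them.


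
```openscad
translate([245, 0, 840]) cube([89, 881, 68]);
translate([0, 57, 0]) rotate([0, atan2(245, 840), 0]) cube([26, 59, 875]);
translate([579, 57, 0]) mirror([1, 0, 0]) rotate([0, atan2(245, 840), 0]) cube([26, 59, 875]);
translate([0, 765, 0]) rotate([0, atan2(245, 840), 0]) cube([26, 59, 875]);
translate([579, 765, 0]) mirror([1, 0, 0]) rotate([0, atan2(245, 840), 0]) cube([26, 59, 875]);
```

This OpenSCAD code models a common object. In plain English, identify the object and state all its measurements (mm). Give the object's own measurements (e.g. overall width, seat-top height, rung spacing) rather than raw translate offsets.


A sawhorse. A 89×881×68 mm beam (x, y, z) sits on two A-frame leg pairs. Each pair is two raked legs of 26×59 mm section (59 mm along y) splaying symmetrically in x. Each leg rises 840 mm vertically over 245 mm of horizontal reach and is 875 mm long along its own axis. Every leg's outer bottom edge rests on the floor and its outer top edge meets a bottom edge of the beam — the left legs (tilting toward +x) meet the beam's −x bottom edge, the right legs (their mirror images, tilting toward −x) meet its +x bottom edge — so the leg tops tuck under the beam, the beam's underside is 840 mm above the floor, and the feet are 579 mm apart outside-to-outside with the beam centred between them. The two leg pairs are set in 57 mm from either end of the beam.


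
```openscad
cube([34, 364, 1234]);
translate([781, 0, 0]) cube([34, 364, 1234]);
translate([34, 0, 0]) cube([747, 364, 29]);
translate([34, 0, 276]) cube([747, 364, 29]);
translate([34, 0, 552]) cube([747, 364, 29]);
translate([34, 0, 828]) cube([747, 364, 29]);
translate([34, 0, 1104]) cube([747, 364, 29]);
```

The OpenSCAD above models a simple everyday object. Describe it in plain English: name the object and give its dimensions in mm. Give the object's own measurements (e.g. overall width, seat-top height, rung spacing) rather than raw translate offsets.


An open bookshelf. Two side panels, each 34 mm thick, 364 mm deep and 1234 mm tall, stand 815 mm apart (outside-to-outside). Between them sit 5 shelves, each 29 mm thick and 364 mm deep, spanning the full gap between the sides. The bottom shelf rests on the floor (its underside at z = 0) and the clear gap between one shelf's top and the next shelf's underside is 247 mm.


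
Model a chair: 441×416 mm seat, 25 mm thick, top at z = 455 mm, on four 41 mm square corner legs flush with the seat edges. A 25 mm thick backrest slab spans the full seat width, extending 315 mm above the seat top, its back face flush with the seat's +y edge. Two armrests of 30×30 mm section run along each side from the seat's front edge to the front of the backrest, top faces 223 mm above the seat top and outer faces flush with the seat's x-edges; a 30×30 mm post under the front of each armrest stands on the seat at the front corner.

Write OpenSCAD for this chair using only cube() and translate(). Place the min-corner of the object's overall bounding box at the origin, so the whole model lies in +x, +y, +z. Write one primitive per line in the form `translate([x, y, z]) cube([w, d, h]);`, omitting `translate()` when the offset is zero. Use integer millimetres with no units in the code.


translate([0, 0, 430]) cube([441, 416, 25]);
cube([41, 41, 430]);
translate([400, 0, 0]) cube([41, 41, 430]);
translate([0, 375, 0]) cube([41, 41, 430]);
translate([400, 375, 0]) cube([41, 41, 430]);
translate([0, 391, 455]) cube([441, 25, 315]);
translate([0, 0, 648]) cube([30, 391, 30]);
translate([411, 0, 648]) cube([30, 391, 30]);
translate([0, 0, 455]) cube([30, 30, 193]);
translate([411, 0, 455]) cube([30, 30, 193]);


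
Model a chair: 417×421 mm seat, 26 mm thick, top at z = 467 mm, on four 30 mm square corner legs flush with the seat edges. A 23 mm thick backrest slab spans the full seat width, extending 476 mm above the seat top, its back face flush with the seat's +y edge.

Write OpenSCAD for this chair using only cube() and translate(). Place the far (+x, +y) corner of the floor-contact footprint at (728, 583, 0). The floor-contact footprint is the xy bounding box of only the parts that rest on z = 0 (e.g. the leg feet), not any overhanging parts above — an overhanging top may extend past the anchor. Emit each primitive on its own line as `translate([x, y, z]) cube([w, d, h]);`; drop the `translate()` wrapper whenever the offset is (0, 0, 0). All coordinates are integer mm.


translate([311, 162, 441]) cube([417, 421, 26]);
translate([311, 162, 0]) cube([30, 30, 441]);
translate([698, 162, 0]) cube([30, 30, 441]);
translate([311, 553, 0]) cube([30, 30, 441]);
translate([698, 553, 0]) cube([30, 30, 441]);
translate([311, 560, 467]) cube([417, 23, 476]);


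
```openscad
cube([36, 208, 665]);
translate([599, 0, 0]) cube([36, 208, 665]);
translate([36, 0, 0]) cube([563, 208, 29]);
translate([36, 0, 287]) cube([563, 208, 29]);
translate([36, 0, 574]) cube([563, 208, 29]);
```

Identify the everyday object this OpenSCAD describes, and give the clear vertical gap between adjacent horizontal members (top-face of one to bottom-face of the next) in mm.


A bookshelf. The clear shelf gap is 258 mm.

Two tall side panels with 3 horizontal boards between them — a bookshelf. The first two shelf undersides are at z = 0 and z = 287; with shelf thickness 29, the clear gap is 287 − 0 − 29 = 258 mm.


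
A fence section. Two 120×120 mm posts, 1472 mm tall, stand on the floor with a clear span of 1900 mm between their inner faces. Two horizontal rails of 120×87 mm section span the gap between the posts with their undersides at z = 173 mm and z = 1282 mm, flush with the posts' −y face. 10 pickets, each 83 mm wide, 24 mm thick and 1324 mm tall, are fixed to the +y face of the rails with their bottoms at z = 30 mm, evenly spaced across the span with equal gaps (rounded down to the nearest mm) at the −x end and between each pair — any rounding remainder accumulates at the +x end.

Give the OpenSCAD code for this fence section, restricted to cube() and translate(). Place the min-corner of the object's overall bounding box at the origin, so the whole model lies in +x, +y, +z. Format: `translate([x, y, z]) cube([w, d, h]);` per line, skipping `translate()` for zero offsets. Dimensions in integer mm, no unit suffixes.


cube([120, 120, 1472]);
translate([2020, 0, 0]) cube([120, 120, 1472]);
translate([120, 0, 173]) cube([1900, 120, 87]);
translate([120, 0, 1282]) cube([1900, 120, 87]);
translate([217, 120, 30]) cube([83, 24, 1324]);
translate([397, 120, 30]) cube([83, 24, 1324]);
translate([577, 120, 30]) cube([83, 24, 1324]);
translate([757, 120, 30]) cube([83, 24, 1324]);
translate([937, 120, 30]) cube([83, 24, 1324]);
translate([1117, 120, 30]) cube([83, 24, 1324]);
translate([1297, 120, 30]) cube([83, 24, 1324]);
translate([1477, 120, 30]) cube([83, 24, 1324]);
translate([1657, 120, 30]) cube([83, 24, 1324]);
translate([1837, 120, 30]) cube([83, 24, 1324]);


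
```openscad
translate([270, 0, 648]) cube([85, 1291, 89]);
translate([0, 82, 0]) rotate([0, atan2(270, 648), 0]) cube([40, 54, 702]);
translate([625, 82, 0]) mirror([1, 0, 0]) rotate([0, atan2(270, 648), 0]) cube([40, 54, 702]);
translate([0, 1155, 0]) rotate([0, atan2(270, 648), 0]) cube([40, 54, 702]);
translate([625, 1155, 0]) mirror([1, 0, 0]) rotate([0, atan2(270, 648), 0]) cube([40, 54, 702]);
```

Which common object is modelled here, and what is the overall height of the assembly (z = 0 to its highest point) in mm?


A sawhorse. The overall height is 737 mm.

A beam across two mirrored pairs of raked legs — a sawhorse. The beam's underside is at z = 648 (matching the legs' vertical rise in atan2(270, 648)) and the beam is 89 mm tall, so its top is at 648 + 89 = 737 mm. The raked legs top out at the beam's underside, so that is the highest point.


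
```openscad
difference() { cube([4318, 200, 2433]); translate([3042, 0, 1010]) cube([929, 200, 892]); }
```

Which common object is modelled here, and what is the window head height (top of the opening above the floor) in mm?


A wall with a window opening. The window head height is 1902 mm.

A wall with a rectangular opening subtracted — a window. Sill at z = 1010, opening 892 mm tall, so the head is at 1010 + 892 = 1902 mm.


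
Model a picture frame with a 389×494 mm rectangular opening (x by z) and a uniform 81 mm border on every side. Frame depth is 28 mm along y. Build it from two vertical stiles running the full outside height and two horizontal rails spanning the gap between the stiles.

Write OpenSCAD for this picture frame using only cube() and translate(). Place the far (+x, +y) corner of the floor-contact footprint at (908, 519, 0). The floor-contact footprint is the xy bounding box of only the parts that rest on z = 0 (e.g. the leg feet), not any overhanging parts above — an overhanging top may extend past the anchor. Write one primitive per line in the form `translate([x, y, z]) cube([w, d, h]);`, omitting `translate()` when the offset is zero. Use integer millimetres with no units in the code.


translate([357, 491, 0]) cube([81, 28, 656]);
translate([827, 491, 0]) cube([81, 28, 656]);
translate([438, 491, 0]) cube([389, 28, 81]);
translate([438, 491, 575]) cube([389, 28, 81]);


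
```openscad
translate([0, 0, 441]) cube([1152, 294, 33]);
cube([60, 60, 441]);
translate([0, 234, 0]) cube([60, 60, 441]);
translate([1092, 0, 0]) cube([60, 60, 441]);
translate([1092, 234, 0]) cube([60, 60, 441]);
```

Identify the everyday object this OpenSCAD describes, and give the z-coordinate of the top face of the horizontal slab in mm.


A bench. The seat-top height is 474 mm.

A long slab on four corner posts — a bench. The slab sits at z = 441 with thickness 33, so the top is 441 + 33 = 474 mm.


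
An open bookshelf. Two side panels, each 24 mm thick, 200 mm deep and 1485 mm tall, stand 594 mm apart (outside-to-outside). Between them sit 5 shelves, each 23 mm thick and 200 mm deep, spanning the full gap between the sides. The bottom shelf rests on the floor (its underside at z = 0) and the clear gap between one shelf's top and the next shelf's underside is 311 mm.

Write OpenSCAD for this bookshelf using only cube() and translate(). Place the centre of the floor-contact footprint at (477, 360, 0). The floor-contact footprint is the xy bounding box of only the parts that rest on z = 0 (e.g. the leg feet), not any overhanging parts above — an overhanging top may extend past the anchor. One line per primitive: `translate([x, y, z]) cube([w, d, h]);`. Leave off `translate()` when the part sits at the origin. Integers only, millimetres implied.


translate([180, 260, 0]) cube([24, 200, 1485]);
translate([750, 260, 0]) cube([24, 200, 1485]);
translate([204, 260, 0]) cube([546, 200, 23]);
translate([204, 260, 334]) cube([546, 200, 23]);
translate([204, 260, 668]) cube([546, 200, 23]);
translate([204, 260, 1002]) cube([546, 200, 23]);
translate([204, 260, 1336]) cube([546, 200, 23]);


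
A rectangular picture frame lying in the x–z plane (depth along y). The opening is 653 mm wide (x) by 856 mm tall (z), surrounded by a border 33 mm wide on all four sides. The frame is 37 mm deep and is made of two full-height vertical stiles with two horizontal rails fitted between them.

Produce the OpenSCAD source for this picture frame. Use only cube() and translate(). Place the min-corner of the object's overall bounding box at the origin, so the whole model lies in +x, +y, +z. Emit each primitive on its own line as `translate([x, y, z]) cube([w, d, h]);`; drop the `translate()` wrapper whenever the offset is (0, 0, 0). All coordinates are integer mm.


cube([33, 37, 922]);
translate([686, 0, 0]) cube([33, 37, 922]);
translate([33, 0, 0]) cube([653, 37, 33]);
translate([33, 0, 889]) cube([653, 37, 33]);


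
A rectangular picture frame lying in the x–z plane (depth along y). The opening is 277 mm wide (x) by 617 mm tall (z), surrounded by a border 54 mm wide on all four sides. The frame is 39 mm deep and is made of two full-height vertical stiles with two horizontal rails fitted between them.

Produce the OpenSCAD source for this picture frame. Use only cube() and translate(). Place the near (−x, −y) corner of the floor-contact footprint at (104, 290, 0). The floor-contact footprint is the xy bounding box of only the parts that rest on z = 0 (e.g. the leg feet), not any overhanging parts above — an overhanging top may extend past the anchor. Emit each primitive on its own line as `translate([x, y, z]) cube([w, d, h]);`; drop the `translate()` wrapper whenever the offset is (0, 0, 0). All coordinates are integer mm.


translate([104, 290, 0]) cube([54, 39, 725]);
translate([435, 290, 0]) cube([54, 39, 725]);
translate([158, 290, 0]) cube([277, 39, 54]);
translate([158, 290, 671]) cube([277, 39, 54]);


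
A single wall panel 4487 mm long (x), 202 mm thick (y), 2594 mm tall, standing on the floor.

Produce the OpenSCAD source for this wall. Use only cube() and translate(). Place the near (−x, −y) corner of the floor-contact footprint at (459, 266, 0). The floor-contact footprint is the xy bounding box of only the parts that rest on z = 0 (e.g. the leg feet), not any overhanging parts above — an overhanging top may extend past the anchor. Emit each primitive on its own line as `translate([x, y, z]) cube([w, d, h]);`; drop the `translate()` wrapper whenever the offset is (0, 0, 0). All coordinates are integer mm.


translate([459, 266, 0]) cube([4487, 202, 2594]);


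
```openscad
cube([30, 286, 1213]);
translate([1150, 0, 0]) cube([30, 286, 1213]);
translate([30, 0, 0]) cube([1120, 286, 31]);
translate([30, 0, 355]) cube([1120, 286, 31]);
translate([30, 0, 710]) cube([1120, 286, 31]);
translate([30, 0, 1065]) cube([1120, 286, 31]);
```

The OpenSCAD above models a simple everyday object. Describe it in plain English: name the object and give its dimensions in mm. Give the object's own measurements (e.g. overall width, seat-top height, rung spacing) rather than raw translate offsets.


An open bookshelf. Two side panels, each 30 mm thick, 286 mm deep and 1213 mm tall, stand 1180 mm apart (outside-to-outside). Between them sit 4 shelves, each 31 mm thick and 286 mm deep, spanning the full gap between the sides. The bottom shelf rests on the floor (its underside at z = 0) and the clear gap between one shelf's top and the next shelf's underside is 324 mm.


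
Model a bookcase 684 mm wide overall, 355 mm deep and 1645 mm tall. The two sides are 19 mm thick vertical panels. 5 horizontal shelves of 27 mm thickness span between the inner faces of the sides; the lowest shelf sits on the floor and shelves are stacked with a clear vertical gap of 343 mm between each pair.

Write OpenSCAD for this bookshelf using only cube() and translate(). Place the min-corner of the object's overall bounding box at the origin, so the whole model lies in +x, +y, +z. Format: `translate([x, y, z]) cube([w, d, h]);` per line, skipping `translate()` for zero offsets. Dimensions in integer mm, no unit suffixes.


cube([19, 355, 1645]);
translate([665, 0, 0]) cube([19, 355, 1645]);
translate([19, 0, 0]) cube([646, 355, 27]);
translate([19, 0, 370]) cube([646, 355, 27]);
translate([19, 0, 740]) cube([646, 355, 27]);
translate([19, 0, 1110]) cube([646, 355, 27]);
translate([19, 0, 1480]) cube([646, 355, 27]);


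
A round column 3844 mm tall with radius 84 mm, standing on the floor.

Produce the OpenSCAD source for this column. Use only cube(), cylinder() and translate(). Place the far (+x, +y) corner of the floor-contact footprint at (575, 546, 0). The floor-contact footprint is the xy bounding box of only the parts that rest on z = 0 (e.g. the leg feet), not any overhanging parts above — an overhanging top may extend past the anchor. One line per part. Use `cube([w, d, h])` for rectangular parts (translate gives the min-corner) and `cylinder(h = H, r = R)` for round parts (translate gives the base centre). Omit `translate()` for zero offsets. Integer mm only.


translate([491, 462, 0]) cylinder(h = 3844, r = 84);


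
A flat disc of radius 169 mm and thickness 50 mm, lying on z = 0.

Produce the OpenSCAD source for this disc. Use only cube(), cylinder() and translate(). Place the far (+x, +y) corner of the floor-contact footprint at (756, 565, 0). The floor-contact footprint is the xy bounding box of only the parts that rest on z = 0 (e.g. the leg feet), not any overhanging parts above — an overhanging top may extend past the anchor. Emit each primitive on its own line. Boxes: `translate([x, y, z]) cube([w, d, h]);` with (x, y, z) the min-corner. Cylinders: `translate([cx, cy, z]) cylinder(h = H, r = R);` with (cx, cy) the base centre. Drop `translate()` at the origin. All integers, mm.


translate([587, 396, 0]) cylinder(h = 50, r = 169);


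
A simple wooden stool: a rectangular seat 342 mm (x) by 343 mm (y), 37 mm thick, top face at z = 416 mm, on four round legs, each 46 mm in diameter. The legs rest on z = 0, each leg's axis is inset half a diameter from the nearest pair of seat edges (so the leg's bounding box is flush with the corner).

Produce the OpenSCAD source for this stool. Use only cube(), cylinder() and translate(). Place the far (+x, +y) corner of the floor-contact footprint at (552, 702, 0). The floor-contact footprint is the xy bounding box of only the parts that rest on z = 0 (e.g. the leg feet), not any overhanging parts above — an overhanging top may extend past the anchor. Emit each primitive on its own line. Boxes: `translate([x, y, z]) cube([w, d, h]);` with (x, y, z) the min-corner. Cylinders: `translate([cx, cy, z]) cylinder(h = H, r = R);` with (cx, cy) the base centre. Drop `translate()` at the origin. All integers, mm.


translate([210, 359, 379]) cube([342, 343, 37]);
translate([233, 382, 0]) cylinder(h = 379, r = 23);
translate([529, 382, 0]) cylinder(h = 379, r = 23);
translate([233, 679, 0]) cylinder(h = 379, r = 23);
translate([529, 679, 0]) cylinder(h = 379, r = 23);


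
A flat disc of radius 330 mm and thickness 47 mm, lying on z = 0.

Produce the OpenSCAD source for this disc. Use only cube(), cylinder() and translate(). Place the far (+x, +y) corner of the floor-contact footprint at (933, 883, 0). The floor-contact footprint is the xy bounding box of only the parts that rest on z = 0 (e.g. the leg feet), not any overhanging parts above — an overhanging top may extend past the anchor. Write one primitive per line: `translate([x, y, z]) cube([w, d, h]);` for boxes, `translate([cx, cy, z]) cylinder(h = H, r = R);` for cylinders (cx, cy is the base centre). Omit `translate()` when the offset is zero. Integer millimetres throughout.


translate([603, 553, 0]) cylinder(h = 47, r = 330);


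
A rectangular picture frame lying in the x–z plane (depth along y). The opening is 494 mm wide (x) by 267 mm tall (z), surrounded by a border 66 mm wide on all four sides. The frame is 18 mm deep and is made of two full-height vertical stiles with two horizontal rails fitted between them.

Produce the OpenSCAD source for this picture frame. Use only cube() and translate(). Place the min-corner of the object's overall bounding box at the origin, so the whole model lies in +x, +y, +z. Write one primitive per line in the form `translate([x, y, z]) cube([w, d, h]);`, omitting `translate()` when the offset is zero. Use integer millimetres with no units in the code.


cube([66, 18, 399]);
translate([560, 0, 0]) cube([66, 18, 399]);
translate([66, 0, 0]) cube([494, 18, 66]);
translate([66, 0, 333]) cube([494, 18, 66]);


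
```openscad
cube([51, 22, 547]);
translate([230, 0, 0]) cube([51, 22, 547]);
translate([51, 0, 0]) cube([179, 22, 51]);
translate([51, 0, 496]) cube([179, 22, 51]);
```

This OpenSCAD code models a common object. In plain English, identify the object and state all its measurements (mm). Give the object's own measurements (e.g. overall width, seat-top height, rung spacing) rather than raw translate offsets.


A rectangular picture frame lying in the x–z plane (depth along y). The opening is 179 mm wide (x) by 445 mm tall (z), surrounded by a border 51 mm wide on all four sides. The frame is 22 mm deep and is made of two full-height vertical stiles with two horizontal rails fitted between them.


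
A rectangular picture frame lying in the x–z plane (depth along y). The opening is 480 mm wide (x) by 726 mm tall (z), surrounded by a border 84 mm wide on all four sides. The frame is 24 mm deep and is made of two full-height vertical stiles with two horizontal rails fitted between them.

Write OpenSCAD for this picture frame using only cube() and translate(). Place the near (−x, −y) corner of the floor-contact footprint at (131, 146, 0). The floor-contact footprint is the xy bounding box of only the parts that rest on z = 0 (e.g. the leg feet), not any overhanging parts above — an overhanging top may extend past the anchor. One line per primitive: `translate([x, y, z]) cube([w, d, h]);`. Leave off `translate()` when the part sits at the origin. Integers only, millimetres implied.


translate([131, 146, 0]) cube([84, 24, 894]);
translate([695, 146, 0]) cube([84, 24, 894]);
translate([215, 146, 0]) cube([480, 24, 84]);
translate([215, 146, 810]) cube([480, 24, 84]);


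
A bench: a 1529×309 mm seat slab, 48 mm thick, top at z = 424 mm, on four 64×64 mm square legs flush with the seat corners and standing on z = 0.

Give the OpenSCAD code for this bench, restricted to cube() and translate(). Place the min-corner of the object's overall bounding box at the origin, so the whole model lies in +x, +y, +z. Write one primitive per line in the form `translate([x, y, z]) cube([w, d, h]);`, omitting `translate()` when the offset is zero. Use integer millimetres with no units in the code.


translate([0, 0, 376]) cube([1529, 309, 48]);
cube([64, 64, 376]);
translate([0, 245, 0]) cube([64, 64, 376]);
translate([1465, 0, 0]) cube([64, 64, 376]);
translate([1465, 245, 0]) cube([64, 64, 376]);


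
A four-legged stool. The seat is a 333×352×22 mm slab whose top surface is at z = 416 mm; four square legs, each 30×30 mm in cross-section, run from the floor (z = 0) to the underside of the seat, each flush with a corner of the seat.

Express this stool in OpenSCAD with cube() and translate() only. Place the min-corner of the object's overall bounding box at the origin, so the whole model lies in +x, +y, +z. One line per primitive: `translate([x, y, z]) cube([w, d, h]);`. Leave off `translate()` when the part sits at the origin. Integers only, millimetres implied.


translate([0, 0, 394]) cube([333, 352, 22]);
cube([30, 30, 394]);
translate([303, 0, 0]) cube([30, 30, 394]);
translate([0, 322, 0]) cube([30, 30, 394]);
translate([303, 322, 0]) cube([30, 30, 394]);


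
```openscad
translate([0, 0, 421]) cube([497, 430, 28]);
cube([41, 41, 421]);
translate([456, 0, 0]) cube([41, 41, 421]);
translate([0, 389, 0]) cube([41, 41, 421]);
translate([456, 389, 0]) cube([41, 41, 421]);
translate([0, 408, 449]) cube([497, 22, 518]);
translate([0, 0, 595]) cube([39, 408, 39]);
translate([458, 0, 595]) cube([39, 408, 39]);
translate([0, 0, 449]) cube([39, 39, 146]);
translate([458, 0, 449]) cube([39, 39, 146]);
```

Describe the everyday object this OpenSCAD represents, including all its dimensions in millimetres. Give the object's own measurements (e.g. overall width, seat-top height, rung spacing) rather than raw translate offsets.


A chair. The seat is a 497×430×28 mm slab with its top at z = 449 mm, on four 41×41 mm corner legs (flush with the seat edges, standing on z = 0). A flat backrest 22 mm thick, 518 mm tall, spans the full seat width and rises from the seat top along its +y edge, rear face flush with the rear of the seat. Two armrests of 39×39 mm section run along each side from the seat's front edge to the front of the backrest, top faces 185 mm above the seat top and outer faces flush with the seat's x-edges; a 39×39 mm post under the front of each armrest stands on the seat at the front corner.


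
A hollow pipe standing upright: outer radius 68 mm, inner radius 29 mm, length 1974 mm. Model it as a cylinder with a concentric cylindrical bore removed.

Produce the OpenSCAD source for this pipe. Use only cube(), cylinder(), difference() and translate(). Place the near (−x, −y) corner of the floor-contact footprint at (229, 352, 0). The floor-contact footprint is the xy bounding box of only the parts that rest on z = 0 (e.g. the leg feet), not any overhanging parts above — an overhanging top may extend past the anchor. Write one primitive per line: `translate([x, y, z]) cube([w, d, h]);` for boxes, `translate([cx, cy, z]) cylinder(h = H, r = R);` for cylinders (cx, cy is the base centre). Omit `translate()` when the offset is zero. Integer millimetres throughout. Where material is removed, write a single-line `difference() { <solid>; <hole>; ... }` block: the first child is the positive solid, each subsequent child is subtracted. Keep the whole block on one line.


difference() { translate([297, 420, 0]) cylinder(h = 1974, r = 68); translate([297, 420, 0]) cylinder(h = 1974, r = 29); }


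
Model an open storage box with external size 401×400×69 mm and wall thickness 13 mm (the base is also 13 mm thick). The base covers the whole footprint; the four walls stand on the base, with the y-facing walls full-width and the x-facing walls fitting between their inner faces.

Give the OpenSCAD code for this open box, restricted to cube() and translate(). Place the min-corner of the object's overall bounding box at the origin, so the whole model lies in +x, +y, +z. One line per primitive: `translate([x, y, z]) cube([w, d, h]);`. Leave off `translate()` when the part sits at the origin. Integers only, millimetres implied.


cube([401, 400, 13]);
translate([0, 0, 13]) cube([401, 13, 56]);
translate([0, 387, 13]) cube([401, 13, 56]);
translate([0, 13, 13]) cube([13, 374, 56]);
translate([388, 13, 13]) cube([13, 374, 56]);


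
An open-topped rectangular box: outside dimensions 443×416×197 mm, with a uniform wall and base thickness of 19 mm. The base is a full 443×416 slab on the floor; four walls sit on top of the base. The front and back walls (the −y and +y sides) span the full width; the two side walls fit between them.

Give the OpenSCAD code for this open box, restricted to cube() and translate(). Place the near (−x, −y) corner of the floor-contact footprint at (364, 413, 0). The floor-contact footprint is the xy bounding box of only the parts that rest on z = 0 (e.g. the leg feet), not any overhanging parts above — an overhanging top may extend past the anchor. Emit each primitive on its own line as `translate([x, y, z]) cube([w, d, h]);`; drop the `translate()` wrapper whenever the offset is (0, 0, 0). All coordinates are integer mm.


translate([364, 413, 0]) cube([443, 416, 19]);
translate([364, 413, 19]) cube([443, 19, 178]);
translate([364, 810, 19]) cube([443, 19, 178]);
translate([364, 432, 19]) cube([19, 378, 178]);
translate([788, 432, 19]) cube([19, 378, 178]);


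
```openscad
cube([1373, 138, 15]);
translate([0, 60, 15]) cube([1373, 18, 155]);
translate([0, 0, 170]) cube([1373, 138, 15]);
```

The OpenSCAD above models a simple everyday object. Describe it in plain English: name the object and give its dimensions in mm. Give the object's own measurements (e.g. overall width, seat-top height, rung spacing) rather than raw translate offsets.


An I-beam lying along x, 1373 mm long. Overall section height 185 mm. Two flanges 138 mm wide (y) and 15 mm thick, one on the floor and one at the top; a web 18 mm thick runs between them, centred on the flange width.


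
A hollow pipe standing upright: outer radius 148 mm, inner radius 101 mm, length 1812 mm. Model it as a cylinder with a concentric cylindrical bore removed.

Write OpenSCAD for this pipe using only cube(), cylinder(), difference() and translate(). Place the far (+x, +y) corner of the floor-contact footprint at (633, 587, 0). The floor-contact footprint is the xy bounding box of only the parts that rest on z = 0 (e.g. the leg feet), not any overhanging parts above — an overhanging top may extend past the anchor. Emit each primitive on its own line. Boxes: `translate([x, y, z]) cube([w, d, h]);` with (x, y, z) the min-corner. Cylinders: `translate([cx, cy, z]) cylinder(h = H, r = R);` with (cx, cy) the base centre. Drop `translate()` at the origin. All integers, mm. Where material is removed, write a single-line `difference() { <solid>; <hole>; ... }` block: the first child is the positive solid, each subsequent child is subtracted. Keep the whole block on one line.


difference() { translate([485, 439, 0]) cylinder(h = 1812, r = 148); translate([485, 439, 0]) cylinder(h = 1812, r = 101); }


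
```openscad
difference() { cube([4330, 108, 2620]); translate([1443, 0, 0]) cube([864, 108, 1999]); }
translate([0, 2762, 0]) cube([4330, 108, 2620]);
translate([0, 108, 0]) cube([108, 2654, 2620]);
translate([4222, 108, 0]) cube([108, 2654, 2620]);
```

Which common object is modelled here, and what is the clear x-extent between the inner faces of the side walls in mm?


A single room. The interior width is 4114 mm.

Four walls enclosing a rectangle with a door in the front wall — a room. Outside width 4330 minus two 108 mm walls gives 4114 mm.


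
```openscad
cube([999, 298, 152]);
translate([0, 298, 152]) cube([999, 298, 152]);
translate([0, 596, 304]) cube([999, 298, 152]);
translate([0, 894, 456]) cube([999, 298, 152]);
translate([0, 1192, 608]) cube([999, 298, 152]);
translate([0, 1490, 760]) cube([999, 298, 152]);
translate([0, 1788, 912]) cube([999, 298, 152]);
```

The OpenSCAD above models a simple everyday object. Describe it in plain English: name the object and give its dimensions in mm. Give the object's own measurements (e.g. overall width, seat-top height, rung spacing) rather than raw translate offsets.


A straight staircase of 7 solid steps. Each step is 999 mm wide (x), 298 mm deep (y, the going) and 152 mm tall (the rise). The first step rests on the floor; each subsequent step sits one going further in +y and one rise higher in +z, directly behind and above the previous step with no overlap.


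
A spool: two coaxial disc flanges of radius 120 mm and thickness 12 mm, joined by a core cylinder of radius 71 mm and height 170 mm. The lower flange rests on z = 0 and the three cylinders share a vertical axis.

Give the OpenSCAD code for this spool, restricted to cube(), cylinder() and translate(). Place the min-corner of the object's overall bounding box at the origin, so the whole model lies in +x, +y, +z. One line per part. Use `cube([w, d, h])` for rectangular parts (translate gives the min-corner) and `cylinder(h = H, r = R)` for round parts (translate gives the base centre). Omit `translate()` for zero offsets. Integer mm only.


translate([120, 120, 0]) cylinder(h = 12, r = 120);
translate([120, 120, 12]) cylinder(h = 170, r = 71);
translate([120, 120, 182]) cylinder(h = 12, r = 120);


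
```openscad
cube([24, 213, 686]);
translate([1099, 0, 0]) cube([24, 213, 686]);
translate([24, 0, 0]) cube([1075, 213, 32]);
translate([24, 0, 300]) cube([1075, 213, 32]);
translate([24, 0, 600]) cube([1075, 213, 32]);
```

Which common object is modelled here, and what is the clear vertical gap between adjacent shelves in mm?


A bookshelf. The clear shelf gap is 268 mm.

Two tall side panels with 3 horizontal boards between them — a bookshelf. The first two shelf undersides are at z = 0 and z = 300; with shelf thickness 32, the clear gap is 300 − 0 − 32 = 268 mm.


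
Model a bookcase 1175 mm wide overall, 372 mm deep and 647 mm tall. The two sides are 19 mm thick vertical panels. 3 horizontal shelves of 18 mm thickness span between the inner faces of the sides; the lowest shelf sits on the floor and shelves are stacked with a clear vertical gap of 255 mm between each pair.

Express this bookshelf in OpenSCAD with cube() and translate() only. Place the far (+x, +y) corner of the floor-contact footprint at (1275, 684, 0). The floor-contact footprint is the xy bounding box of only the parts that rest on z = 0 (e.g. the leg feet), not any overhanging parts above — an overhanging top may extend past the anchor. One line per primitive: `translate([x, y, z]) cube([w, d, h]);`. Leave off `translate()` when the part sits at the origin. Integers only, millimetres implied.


translate([100, 312, 0]) cube([19, 372, 647]);
translate([1256, 312, 0]) cube([19, 372, 647]);
translate([119, 312, 0]) cube([1137, 372, 18]);
translate([119, 312, 273]) cube([1137, 372, 18]);
translate([119, 312, 546]) cube([1137, 372, 18]);


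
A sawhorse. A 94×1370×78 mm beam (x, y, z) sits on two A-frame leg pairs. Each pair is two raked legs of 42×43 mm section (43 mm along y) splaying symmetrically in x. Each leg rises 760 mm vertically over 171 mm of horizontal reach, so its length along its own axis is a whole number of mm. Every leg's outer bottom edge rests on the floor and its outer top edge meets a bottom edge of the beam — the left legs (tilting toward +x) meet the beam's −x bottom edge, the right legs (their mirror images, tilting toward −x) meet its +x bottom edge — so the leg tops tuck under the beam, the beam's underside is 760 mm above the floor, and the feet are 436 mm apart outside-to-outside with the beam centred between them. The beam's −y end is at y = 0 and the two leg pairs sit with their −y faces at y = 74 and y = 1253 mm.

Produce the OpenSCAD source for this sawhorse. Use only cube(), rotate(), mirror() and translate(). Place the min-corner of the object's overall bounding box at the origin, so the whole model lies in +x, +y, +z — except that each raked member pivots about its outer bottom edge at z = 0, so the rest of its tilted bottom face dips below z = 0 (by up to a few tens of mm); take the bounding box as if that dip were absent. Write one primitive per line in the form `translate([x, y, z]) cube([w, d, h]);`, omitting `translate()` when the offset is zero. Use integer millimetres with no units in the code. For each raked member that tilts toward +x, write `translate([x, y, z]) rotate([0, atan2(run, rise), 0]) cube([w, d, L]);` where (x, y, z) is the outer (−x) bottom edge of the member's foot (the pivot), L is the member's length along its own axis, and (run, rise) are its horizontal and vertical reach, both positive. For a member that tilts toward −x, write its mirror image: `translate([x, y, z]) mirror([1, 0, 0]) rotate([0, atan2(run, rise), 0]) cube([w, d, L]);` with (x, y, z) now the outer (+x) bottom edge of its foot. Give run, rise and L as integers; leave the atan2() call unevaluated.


translate([171, 0, 760]) cube([94, 1370, 78]);
translate([0, 74, 0]) rotate([0, atan2(171, 760), 0]) cube([42, 43, 779]);
translate([436, 74, 0]) mirror([1, 0, 0]) rotate([0, atan2(171, 760), 0]) cube([42, 43, 779]);
translate([0, 1253, 0]) rotate([0, atan2(171, 760), 0]) cube([42, 43, 779]);
translate([436, 1253, 0]) mirror([1, 0, 0]) rotate([0, atan2(171, 760), 0]) cube([42, 43, 779]);


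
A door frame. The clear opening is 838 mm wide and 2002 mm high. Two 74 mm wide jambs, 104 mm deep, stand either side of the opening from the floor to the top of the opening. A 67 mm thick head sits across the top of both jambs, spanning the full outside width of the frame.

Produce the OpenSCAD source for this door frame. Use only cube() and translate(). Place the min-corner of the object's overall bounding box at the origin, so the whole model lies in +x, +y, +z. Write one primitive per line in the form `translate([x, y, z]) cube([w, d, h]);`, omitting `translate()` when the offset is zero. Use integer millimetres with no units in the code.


cube([74, 104, 2002]);
translate([912, 0, 0]) cube([74, 104, 2002]);
translate([0, 0, 2002]) cube([986, 104, 67]);


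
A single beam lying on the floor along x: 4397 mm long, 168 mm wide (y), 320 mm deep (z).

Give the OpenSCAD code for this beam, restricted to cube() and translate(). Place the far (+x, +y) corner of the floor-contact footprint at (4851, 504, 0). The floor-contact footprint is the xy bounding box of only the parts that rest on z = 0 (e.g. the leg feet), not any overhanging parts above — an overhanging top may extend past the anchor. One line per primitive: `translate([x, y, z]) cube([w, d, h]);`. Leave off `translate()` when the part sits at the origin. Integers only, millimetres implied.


translate([454, 336, 0]) cube([4397, 168, 320]);


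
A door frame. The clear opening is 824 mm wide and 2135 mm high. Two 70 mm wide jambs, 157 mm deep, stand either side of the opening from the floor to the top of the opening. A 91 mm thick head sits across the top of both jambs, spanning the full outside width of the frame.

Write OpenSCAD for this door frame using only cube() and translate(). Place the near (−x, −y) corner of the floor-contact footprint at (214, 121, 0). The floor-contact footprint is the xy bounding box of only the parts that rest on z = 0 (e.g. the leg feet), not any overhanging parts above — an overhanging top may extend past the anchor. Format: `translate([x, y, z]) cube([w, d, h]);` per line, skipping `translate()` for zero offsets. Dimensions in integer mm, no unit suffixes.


translate([214, 121, 0]) cube([70, 157, 2135]);
translate([1108, 121, 0]) cube([70, 157, 2135]);
translate([214, 121, 2135]) cube([964, 157, 91]);


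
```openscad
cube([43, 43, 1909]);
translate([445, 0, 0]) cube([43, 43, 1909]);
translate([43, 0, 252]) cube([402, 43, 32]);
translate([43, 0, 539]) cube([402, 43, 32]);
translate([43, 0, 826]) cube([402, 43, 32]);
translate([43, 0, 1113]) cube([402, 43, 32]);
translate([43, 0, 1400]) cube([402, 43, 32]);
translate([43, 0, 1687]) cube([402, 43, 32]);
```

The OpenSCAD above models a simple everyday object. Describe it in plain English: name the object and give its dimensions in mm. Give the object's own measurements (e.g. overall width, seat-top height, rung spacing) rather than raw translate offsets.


A straight ladder. Two 43×43 mm vertical rails, 1909 mm tall, stand 488 mm apart (outside-to-outside) with their front faces coplanar on the −y side. 6 rungs, each 43 mm deep and 32 mm tall, span between the inner faces of the rails, front faces flush with the rails. The lowest rung's underside is at z = 252 mm and rungs are spaced 287 mm apart (underside to underside).


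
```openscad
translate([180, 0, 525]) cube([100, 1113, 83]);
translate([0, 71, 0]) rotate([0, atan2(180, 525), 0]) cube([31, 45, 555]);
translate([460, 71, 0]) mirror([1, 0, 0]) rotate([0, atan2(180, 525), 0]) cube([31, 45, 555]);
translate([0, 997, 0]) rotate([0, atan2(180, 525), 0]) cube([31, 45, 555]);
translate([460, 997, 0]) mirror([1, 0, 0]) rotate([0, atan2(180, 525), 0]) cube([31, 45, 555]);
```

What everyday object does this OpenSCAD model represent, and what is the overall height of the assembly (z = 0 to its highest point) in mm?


A sawhorse. The overall height is 608 mm.

A beam across two mirrored pairs of raked legs — a sawhorse. The beam's underside is at z = 525 (matching the legs' vertical rise in atan2(180, 525)) and the beam is 83 mm tall, so its top is at 525 + 83 = 608 mm. The raked legs top out at the beam's underside, so that is the highest point.


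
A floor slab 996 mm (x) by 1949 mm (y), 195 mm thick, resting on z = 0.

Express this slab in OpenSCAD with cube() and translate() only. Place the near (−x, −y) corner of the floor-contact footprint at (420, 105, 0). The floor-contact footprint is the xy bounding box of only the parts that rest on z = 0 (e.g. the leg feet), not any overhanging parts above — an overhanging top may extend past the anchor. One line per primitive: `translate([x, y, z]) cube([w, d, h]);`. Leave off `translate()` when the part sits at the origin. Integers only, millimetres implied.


translate([420, 105, 0]) cube([996, 1949, 195]);
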